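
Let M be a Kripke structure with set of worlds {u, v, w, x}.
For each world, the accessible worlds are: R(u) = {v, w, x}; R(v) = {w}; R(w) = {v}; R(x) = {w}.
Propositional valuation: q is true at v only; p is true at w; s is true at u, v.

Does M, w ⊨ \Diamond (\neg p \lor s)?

Yes

At w: \Diamond (\neg p \lor s) requires \neg p \lor s at some successor in {v}.
  \neg p \lor s holds at v, so \Diamond (\neg p \lor s) is true at w.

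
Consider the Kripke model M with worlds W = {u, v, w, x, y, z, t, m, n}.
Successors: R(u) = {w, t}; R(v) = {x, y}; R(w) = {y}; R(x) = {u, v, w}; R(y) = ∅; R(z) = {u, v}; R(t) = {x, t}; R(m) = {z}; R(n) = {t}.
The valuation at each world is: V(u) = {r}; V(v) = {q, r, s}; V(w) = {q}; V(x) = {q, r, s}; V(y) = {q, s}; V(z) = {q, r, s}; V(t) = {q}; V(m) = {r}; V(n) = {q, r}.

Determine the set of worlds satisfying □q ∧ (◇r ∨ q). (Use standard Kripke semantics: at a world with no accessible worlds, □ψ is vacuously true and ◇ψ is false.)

Recall that □ψ holds at a world iff ψ holds at every accessible world, and ◇ψ holds iff ψ holds at some accessible world.
Let φ = □q ∧ (◇r ∨ q). Evaluate φ at each world:
  u (successors {w, t}): φ is false.
  v (successors {x, y}): φ is true.
  w (successors {y}): φ is true.
  x (successors {u, v, w}): φ is false.
  y (successors ∅): φ is true.
  z (successors {u, v}): φ is false.
  t (successors {x, t}): φ is true.
  m (successors {z}): φ is true.
  n (successors {t}): φ is true.
For instance, at t:
  At t: □q is true, ◇r ∨ q is true, so □q ∧ (◇r ∨ q) is true.
    At t: □q requires q at every successor {x, t}.
      At x: q is true.
      At t: q is true.
    So □q is true at t.
    At t: ◇r is true, q is true, so ◇r ∨ q is true.
      At t: ◇r requires r at some successor in {x, t}.
        r holds at x, so ◇r is true at t.
Satisfying worlds: {v, w, y, t, m, n}

v, w, y, t, m, n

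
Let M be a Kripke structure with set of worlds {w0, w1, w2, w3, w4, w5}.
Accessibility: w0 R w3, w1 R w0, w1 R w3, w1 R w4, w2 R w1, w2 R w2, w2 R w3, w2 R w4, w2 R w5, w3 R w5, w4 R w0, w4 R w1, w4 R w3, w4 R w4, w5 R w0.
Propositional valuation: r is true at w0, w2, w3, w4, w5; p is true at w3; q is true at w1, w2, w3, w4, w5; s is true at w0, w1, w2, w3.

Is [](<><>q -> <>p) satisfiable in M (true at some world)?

Let φ = [](<><>q -> <>p). Evaluate φ at each world:
  w0 (successors {w3}): φ is true.
  w1 (successors {w0, w3, w4}): φ is true.
  w2 (successors {w1, w2, w3, w4, w5}): φ is false.
  w3 (successors {w5}): φ is false.
  w4 (successors {w0, w1, w3, w4}): φ is true.
  w5 (successors {w0}): φ is true.
Detail at w0 (witness):
  At w0: [](<><>q -> <>p) requires <><>q -> <>p at every successor {w3}.
      At w3: <><>q is false, <>p is false, so <><>q -> <>p is true.
  So [](<><>q -> <>p) is true at w0.

Yes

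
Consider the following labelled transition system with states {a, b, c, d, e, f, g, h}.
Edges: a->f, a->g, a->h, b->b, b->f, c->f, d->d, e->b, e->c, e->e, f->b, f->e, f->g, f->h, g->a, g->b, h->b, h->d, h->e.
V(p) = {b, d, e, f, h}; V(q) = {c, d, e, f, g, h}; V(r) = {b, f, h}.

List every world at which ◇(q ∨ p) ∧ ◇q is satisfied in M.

Let φ = ◇(q ∨ p) ∧ ◇q. Evaluate φ at each world:
  a (successors {f, g, h}): φ is true.
  b (successors {b, f}): φ is true.
  c (successors {f}): φ is true.
  d (successors {d}): φ is true.
  e (successors {b, c, e}): φ is true.
  f (successors {b, e, g, h}): φ is true.
  g (successors {a, b}): φ is false.
  h (successors {b, d, e}): φ is true.
For instance, at f:
  At f: ◇(q ∨ p) is true, ◇q is true, so ◇(q ∨ p) ∧ ◇q is true.
    At f: ◇(q ∨ p) requires q ∨ p at some successor in {b, e, g, h}.
      q ∨ p holds at b, so ◇(q ∨ p) is true at f.
    At f: ◇q requires q at some successor in {b, e, g, h}.
      q holds at e, so ◇q is true at f.
Satisfying worlds: {a, b, c, d, e, f, h}

a, b, c, d, e, f, h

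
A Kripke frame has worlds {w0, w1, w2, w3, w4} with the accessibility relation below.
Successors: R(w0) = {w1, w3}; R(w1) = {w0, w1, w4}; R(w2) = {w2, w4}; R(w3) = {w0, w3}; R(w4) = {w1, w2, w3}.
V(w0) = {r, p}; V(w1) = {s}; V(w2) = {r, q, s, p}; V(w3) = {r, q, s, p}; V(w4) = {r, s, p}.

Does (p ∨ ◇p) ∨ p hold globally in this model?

Yes

Let φ = (p ∨ ◇p) ∨ p. Evaluate φ at each world:
  w0 (successors {w1, w3}): φ is true.
  w1 (successors {w0, w1, w4}): φ is true.
  w2 (successors {w2, w4}): φ is true.
  w3 (successors {w0, w3}): φ is true.
  w4 (successors {w1, w2, w3}): φ is true.
For instance, at w1:
  At w1: p ∨ ◇p is true, p is false, so (p ∨ ◇p) ∨ p is true.
    At w1: p is false, ◇p is true, so p ∨ ◇p is true.
      At w1: ◇p requires p at some successor in {w0, w1, w4}.
        p holds at w0, so ◇p is true at w1.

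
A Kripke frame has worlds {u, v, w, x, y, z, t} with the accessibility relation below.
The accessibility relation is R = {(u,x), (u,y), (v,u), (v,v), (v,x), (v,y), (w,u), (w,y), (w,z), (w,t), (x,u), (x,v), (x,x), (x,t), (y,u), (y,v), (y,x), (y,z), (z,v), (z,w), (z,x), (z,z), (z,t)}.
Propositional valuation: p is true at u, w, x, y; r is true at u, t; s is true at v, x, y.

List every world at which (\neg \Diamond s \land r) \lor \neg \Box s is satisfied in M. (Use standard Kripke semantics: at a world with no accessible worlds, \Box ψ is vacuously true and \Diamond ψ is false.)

Recall that \Box ψ holds at a world iff ψ holds at every accessible world, and \Diamond ψ holds iff ψ holds at some accessible world.
Let φ = (\neg \Diamond s \land r) \lor \neg \Box s. Evaluate φ at each world:
  u (successors {x, y}): φ is false.
  v (successors {u, v, x, y}): φ is true.
  w (successors {u, y, z, t}): φ is true.
  x (successors {u, v, x, t}): φ is true.
  y (successors {u, v, x, z}): φ is true.
  z (successors {v, w, x, z, t}): φ is true.
  t (successors ∅): φ is true.
For instance, at u:
  At u: \neg \Diamond s \land r is false, \neg \Box s is false, so (\neg \Diamond s \land r) \lor \neg \Box s is false.
    At u: \neg \Diamond s is false, r is true, so \neg \Diamond s \land r is false.
      At u: \Diamond s is true, so \neg \Diamond s is false.
    At u: \Box s is true, so \neg \Box s is false.
      At u: \Box s requires s at every successor {x, y}.
        At x: s is true.
        At y: s is true.
      So \Box s is true at u.
Satisfying worlds: {v, w, x, y, z, t}

v, w, x, y, z, t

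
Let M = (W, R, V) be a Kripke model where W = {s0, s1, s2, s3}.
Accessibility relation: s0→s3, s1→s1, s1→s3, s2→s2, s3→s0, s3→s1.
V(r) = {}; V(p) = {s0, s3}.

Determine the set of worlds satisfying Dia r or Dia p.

Let φ = Dia r or Dia p. Evaluate φ at each world:
  s0 (successors {s3}): φ is true.
  s1 (successors {s1, s3}): φ is true.
  s2 (successors {s2}): φ is false.
  s3 (successors {s0, s1}): φ is true.
For instance, at s3:
  At s3: Dia r is false, Dia p is true, so Dia r or Dia p is true.
    At s3: Dia r requires r at some successor in {s0, s1}.
      At s0: r is false.
      At s1: r is false.
    So Dia r is false at s3.
    At s3: Dia p requires p at some successor in {s0, s1}.
      p holds at s0, so Dia p is true at s3.
Satisfying worlds: {s0, s1, s3}

s0, s1, s3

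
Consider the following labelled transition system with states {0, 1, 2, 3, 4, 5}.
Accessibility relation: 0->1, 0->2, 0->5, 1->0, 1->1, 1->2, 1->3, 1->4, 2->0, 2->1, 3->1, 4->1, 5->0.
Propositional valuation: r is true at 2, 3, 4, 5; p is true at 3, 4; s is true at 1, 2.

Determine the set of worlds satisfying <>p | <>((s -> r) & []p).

Let φ = <>p | <>((s -> r) & []p). Evaluate φ at each world:
  0 (successors {1, 2, 5}): φ is false.
  1 (successors {0, 1, 2, 3, 4}): φ is true.
  2 (successors {0, 1}): φ is false.
  3 (successors {1}): φ is false.
  4 (successors {1}): φ is false.
  5 (successors {0}): φ is false.
For instance, at 4:
  At 4: <>p is false, <>((s -> r) & []p) is false, so <>p | <>((s -> r) & []p) is false.
    At 4: <>p requires p at some successor in {1}.
      At 1: p is false.
    So <>p is false at 4.
    At 4: <>((s -> r) & []p) requires (s -> r) & []p at some successor in {1}.
      At 1: (s -> r) & []p is false.
    So <>((s -> r) & []p) is false at 4.
Satisfying worlds: {1}

1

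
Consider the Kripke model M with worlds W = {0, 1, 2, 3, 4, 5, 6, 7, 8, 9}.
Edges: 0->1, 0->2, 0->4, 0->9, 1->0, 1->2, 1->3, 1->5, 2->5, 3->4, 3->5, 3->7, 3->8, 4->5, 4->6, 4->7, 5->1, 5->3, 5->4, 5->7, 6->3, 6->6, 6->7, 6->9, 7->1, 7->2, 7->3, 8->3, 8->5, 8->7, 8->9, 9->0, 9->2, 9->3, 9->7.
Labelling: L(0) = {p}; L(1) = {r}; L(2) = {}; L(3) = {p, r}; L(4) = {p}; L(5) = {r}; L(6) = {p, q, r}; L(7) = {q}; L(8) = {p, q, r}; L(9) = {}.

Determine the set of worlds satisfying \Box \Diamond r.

Let φ = \Box \Diamond r. Evaluate φ at each world:
  0 (successors {1, 2, 4, 9}): φ is true.
  1 (successors {0, 2, 3, 5}): φ is true.
  2 (successors {5}): φ is true.
  3 (successors {4, 5, 7, 8}): φ is true.
  4 (successors {5, 6, 7}): φ is true.
  5 (successors {1, 3, 4, 7}): φ is true.
  6 (successors {3, 6, 7, 9}): φ is true.
  7 (successors {1, 2, 3}): φ is true.
  8 (successors {3, 5, 7, 9}): φ is true.
  9 (successors {0, 2, 3, 7}): φ is true.
For instance, at 8:
  At 8: \Box \Diamond r requires \Diamond r at every successor {3, 5, 7, 9}.
    At 3: \Diamond r is true.
    At 5: \Diamond r is true.
    At 7: \Diamond r is true.
    At 9: \Diamond r is true.
  So \Box \Diamond r is true at 8.
Satisfying worlds: {0, 1, 2, 3, 4, 5, 6, 7, 8, 9}

0, 1, 2, 3, 4, 5, 6, 7, 8, 9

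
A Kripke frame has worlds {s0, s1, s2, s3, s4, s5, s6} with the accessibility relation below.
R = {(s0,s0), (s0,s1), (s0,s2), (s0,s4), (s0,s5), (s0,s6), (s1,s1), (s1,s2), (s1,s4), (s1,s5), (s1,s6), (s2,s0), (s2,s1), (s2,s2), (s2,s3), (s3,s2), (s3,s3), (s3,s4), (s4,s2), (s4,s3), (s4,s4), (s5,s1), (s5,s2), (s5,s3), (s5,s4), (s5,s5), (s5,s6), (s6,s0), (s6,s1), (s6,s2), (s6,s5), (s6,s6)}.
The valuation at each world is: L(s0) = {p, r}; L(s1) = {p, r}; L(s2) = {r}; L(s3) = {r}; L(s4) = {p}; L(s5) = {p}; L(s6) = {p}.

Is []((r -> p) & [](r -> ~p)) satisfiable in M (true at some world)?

Recall that []ψ holds at a world iff ψ holds at every accessible world, and <>ψ holds iff ψ holds at some accessible world.
Let φ = []((r -> p) & [](r -> ~p)). Evaluate φ at each world:
  s0 (successors {s0, s1, s2, s4, s5, s6}): φ is false.
  s1 (successors {s1, s2, s4, s5, s6}): φ is false.
  s2 (successors {s0, s1, s2, s3}): φ is false.
  s3 (successors {s2, s3, s4}): φ is false.
  s4 (successors {s2, s3, s4}): φ is false.
  s5 (successors {s1, s2, s3, s4, s5, s6}): φ is false.
  s6 (successors {s0, s1, s2, s5, s6}): φ is false.
For instance, at s0:
  At s0: []((r -> p) & [](r -> ~p)) requires (r -> p) & [](r -> ~p) at every successor {s0, s1, s2, s4, s5, s6}.
    (r -> p) & [](r -> ~p) fails at s0, so []((r -> p) & [](r -> ~p)) is false at s0.
      At s0: r -> p is true, [](r -> ~p) is false, so (r -> p) & [](r -> ~p) is false.

No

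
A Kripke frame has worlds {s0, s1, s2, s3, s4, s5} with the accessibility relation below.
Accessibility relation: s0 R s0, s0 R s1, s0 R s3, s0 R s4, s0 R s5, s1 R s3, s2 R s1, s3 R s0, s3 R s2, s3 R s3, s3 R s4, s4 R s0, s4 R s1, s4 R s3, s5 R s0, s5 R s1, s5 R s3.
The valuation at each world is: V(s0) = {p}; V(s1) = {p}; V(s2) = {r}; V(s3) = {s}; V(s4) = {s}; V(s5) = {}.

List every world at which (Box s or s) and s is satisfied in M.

Recall that Box ψ holds at a world iff ψ holds at every accessible world, and Dia ψ holds iff ψ holds at some accessible world.
Let φ = (Box s or s) and s. Evaluate φ at each world:
  s0 (successors {s0, s1, s3, s4, s5}): φ is false.
  s1 (successors {s3}): φ is false.
  s2 (successors {s1}): φ is false.
  s3 (successors {s0, s2, s3, s4}): φ is true.
  s4 (successors {s0, s1, s3}): φ is true.
  s5 (successors {s0, s1, s3}): φ is false.
For instance, at s4:
  At s4: Box s or s is true, s is true, so (Box s or s) and s is true.
    At s4: Box s is false, s is true, so Box s or s is true.
      At s4: Box s requires s at every successor {s0, s1, s3}.
        s fails at s0, so Box s is false at s4.
Satisfying worlds: {s3, s4}

s3, s4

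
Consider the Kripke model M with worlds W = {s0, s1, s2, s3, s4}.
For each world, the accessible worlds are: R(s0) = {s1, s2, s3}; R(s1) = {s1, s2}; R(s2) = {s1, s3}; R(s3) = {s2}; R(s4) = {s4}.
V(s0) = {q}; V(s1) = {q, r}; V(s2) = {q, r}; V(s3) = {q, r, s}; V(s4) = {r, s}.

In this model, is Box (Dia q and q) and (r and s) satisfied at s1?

No

Recall that Box ψ holds at a world iff ψ holds at every accessible world, and Dia ψ holds iff ψ holds at some accessible world.
At s1: Box (Dia q and q) is true, r and s is false, so Box (Dia q and q) and (r and s) is false.
  At s1: Box (Dia q and q) requires Dia q and q at every successor {s1, s2}.
      At s1: Dia q is true, q is true, so Dia q and q is true.
      At s2: Dia q is true, q is true, so Dia q and q is true.
  So Box (Dia q and q) is true at s1.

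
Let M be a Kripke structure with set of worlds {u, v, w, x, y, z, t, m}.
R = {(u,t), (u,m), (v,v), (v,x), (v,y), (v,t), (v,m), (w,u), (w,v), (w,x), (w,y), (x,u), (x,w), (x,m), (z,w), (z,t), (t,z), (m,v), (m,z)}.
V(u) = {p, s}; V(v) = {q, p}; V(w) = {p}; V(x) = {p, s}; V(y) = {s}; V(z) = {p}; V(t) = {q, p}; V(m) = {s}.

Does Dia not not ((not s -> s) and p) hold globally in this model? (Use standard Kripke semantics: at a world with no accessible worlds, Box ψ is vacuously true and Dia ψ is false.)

No

Recall that Dia ψ holds at a world iff ψ holds at some accessible world.
Let φ = Dia not not ((not s -> s) and p). Evaluate φ at each world:
  u (successors {t, m}): φ is false.
  v (successors {v, x, y, t, m}): φ is true.
  w (successors {u, v, x, y}): φ is true.
  x (successors {u, w, m}): φ is true.
  y (successors ∅): φ is false.
  z (successors {w, t}): φ is false.
  t (successors {z}): φ is false.
  m (successors {v, z}): φ is false.
Detail at u (counterexample):
  At u: Dia not not ((not s -> s) and p) requires not not ((not s -> s) and p) at some successor in {t, m}.
    At t: not not ((not s -> s) and p) is false.
    At m: not not ((not s -> s) and p) is false.
  So Dia not not ((not s -> s) and p) is false at u.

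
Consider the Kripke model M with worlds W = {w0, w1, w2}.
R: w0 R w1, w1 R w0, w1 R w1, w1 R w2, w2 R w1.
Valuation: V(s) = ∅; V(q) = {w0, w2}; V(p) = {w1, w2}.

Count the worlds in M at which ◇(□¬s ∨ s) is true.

3

Recall that □ψ holds at a world iff ψ holds at every accessible world, and ◇ψ holds iff ψ holds at some accessible world.
Let φ = ◇(□¬s ∨ s). Evaluate φ at each world:
  w0 (successors {w1}): φ is true.
  w1 (successors {w0, w1, w2}): φ is true.
  w2 (successors {w1}): φ is true.
For instance, at w0:
  At w0: ◇(□¬s ∨ s) requires □¬s ∨ s at some successor in {w1}.
    □¬s ∨ s holds at w1, so ◇(□¬s ∨ s) is true at w0.
      At w1: □¬s is true, s is false, so □¬s ∨ s is true.
Satisfying worlds: {w0, w1, w2}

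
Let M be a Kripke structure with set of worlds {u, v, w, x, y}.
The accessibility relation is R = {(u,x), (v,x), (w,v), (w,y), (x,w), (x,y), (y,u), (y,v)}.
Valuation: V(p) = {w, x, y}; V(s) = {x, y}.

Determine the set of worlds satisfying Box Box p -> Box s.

u, v, w, x

Let φ = Box Box p -> Box s. Evaluate φ at each world:
  u (successors {x}): φ is true.
  v (successors {x}): φ is true.
  w (successors {v, y}): φ is true.
  x (successors {w, y}): φ is true.
  y (successors {u, v}): φ is false.
For instance, at y:
  At y: Box Box p is true, Box s is false, so Box Box p -> Box s is false.
    At y: Box Box p requires Box p at every successor {u, v}.
      At u: Box p is true.
      At v: Box p is true.
    So Box Box p is true at y.
    At y: Box s requires s at every successor {u, v}.
      s fails at u, so Box s is false at y.
Satisfying worlds: {u, v, w, x}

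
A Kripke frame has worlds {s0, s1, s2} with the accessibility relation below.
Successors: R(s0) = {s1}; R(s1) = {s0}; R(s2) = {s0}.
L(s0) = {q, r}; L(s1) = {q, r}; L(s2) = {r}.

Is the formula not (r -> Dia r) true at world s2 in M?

No

At s2: r -> Dia r is true, so not (r -> Dia r) is false.
  At s2: r is true, Dia r is true, so r -> Dia r is true.
    At s2: Dia r requires r at some successor in {s0}.
      r holds at s0, so Dia r is true at s2.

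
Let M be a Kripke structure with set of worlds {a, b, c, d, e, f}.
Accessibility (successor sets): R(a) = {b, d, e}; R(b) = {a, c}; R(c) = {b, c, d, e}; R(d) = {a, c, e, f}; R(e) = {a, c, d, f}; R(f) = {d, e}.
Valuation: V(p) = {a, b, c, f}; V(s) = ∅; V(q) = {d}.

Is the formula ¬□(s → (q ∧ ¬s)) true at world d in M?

At d: □(s → (q ∧ ¬s)) is true, so ¬□(s → (q ∧ ¬s)) is false.
  At d: □(s → (q ∧ ¬s)) requires s → (q ∧ ¬s) at every successor {a, c, e, f}.
    At a: s → (q ∧ ¬s) is true.
    At c: s → (q ∧ ¬s) is true.
    At e: s → (q ∧ ¬s) is true.
    At f: s → (q ∧ ¬s) is true.
  So □(s → (q ∧ ¬s)) is true at d.

No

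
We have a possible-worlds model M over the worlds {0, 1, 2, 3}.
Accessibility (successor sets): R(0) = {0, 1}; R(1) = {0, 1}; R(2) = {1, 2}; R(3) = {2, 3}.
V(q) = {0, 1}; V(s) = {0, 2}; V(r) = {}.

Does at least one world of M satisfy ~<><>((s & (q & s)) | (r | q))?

No

Let φ = ~<><>((s & (q & s)) | (r | q)). Evaluate φ at each world:
  0 (successors {0, 1}): φ is false.
  1 (successors {0, 1}): φ is false.
  2 (successors {1, 2}): φ is false.
  3 (successors {2, 3}): φ is false.
For instance, at 3:
  At 3: <><>((s & (q & s)) | (r | q)) is true, so ~<><>((s & (q & s)) | (r | q)) is false.
    At 3: <><>((s & (q & s)) | (r | q)) requires <>((s & (q & s)) | (r | q)) at some successor in {2, 3}.
      <>((s & (q & s)) | (r | q)) holds at 2, so <><>((s & (q & s)) | (r | q)) is true at 3.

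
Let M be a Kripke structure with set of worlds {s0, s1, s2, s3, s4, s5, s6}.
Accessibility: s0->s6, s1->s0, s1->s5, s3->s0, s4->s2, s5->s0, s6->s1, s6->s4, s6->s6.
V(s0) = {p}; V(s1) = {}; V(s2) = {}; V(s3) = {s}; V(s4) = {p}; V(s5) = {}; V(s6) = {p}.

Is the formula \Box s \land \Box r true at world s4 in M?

At s4: \Box s is false, \Box r is false, so \Box s \land \Box r is false.
  At s4: \Box s requires s at every successor {s2}.
    s fails at s2, so \Box s is false at s4.
  At s4: \Box r requires r at every successor {s2}.
    r fails at s2, so \Box r is false at s4.

No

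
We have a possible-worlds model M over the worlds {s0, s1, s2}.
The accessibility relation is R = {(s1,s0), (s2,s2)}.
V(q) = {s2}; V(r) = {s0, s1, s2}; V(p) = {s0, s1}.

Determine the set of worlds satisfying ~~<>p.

s1

Let φ = ~~<>p. Evaluate φ at each world:
  s0 (successors ∅): φ is false.
  s1 (successors {s0}): φ is true.
  s2 (successors {s2}): φ is false.
For instance, at s1:
  At s1: ~<>p is false, so ~~<>p is true.
    At s1: <>p is true, so ~<>p is false.
      At s1: <>p requires p at some successor in {s0}.
        p holds at s0, so <>p is true at s1.
Satisfying worlds: {s1}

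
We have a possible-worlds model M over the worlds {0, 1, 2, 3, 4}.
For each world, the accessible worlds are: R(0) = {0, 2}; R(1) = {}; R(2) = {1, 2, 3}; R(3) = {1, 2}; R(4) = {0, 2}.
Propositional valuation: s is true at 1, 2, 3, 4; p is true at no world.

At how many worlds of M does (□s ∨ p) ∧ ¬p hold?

3

Let φ = (□s ∨ p) ∧ ¬p. Evaluate φ at each world:
  0 (successors {0, 2}): φ is false.
  1 (successors ∅): φ is true.
  2 (successors {1, 2, 3}): φ is true.
  3 (successors {1, 2}): φ is true.
  4 (successors {0, 2}): φ is false.
For instance, at 4:
  At 4: □s ∨ p is false, ¬p is true, so (□s ∨ p) ∧ ¬p is false.
    At 4: □s is false, p is false, so □s ∨ p is false.
      At 4: □s requires s at every successor {0, 2}.
        s fails at 0, so □s is false at 4.
Satisfying worlds: {1, 2, 3}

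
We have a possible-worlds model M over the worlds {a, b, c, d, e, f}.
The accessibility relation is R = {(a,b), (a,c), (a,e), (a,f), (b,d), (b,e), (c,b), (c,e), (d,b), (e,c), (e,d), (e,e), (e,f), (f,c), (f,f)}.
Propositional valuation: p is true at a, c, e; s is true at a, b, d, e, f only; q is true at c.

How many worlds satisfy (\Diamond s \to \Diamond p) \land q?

1

Let φ = (\Diamond s \to \Diamond p) \land q. Evaluate φ at each world:
  a (successors {b, c, e, f}): φ is false.
  b (successors {d, e}): φ is false.
  c (successors {b, e}): φ is true.
  d (successors {b}): φ is false.
  e (successors {c, d, e, f}): φ is false.
  f (successors {c, f}): φ is false.
For instance, at b:
  At b: \Diamond s \to \Diamond p is true, q is false, so (\Diamond s \to \Diamond p) \land q is false.
    At b: \Diamond s is true, \Diamond p is true, so \Diamond s \to \Diamond p is true.
      At b: \Diamond s requires s at some successor in {d, e}.
        s holds at d, so \Diamond s is true at b.
      At b: \Diamond p requires p at some successor in {d, e}.
        p holds at e, so \Diamond p is true at b.
Satisfying worlds: {c}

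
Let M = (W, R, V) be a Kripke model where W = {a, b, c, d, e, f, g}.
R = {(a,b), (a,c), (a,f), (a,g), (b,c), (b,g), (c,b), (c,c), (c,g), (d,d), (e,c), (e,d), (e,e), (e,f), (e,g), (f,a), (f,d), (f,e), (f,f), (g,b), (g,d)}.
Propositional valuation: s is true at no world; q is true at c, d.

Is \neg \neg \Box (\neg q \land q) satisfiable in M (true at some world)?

Let φ = \neg \neg \Box (\neg q \land q). Evaluate φ at each world:
  a (successors {b, c, f, g}): φ is false.
  b (successors {c, g}): φ is false.
  c (successors {b, c, g}): φ is false.
  d (successors {d}): φ is false.
  e (successors {c, d, e, f, g}): φ is false.
  f (successors {a, d, e, f}): φ is false.
  g (successors {b, d}): φ is false.
For instance, at a:
  At a: \neg \Box (\neg q \land q) is true, so \neg \neg \Box (\neg q \land q) is false.
    At a: \Box (\neg q \land q) is false, so \neg \Box (\neg q \land q) is true.
      At a: \Box (\neg q \land q) requires \neg q \land q at every successor {b, c, f, g}.
        \neg q \land q fails at b, so \Box (\neg q \land q) is false at a.

No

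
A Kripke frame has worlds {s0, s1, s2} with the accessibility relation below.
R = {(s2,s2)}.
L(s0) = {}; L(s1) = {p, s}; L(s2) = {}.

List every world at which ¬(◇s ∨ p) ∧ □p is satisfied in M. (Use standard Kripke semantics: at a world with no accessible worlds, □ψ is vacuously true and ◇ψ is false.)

s0

Let φ = ¬(◇s ∨ p) ∧ □p. Evaluate φ at each world:
  s0 (successors ∅): φ is true.
  s1 (successors ∅): φ is false.
  s2 (successors {s2}): φ is false.
For instance, at s2:
  At s2: ¬(◇s ∨ p) is true, □p is false, so ¬(◇s ∨ p) ∧ □p is false.
    At s2: ◇s ∨ p is false, so ¬(◇s ∨ p) is true.
      At s2: ◇s is false, p is false, so ◇s ∨ p is false.
    At s2: □p requires p at every successor {s2}.
      p fails at s2, so □p is false at s2.
Satisfying worlds: {s0}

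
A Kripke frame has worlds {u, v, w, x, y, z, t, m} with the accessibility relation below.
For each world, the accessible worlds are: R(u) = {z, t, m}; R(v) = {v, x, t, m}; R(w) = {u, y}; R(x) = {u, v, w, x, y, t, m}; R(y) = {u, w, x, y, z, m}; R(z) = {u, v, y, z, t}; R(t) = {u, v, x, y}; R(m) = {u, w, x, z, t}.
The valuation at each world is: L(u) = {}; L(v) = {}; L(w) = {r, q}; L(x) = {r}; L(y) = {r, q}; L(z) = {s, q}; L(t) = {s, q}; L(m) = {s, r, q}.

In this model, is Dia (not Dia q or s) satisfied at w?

No

At w: Dia (not Dia q or s) requires not Dia q or s at some successor in {u, y}.
  At u: not Dia q or s is false.
  At y: not Dia q or s is false.
So Dia (not Dia q or s) is false at w.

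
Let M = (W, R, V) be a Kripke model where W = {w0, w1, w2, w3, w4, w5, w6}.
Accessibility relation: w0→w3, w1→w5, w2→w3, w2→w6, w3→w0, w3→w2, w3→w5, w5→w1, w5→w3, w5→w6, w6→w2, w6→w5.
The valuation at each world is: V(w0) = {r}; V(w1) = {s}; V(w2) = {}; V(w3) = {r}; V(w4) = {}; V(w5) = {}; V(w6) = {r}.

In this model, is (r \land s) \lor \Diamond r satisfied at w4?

Recall that \Diamond ψ holds at a world iff ψ holds at some accessible world.
At w4: r \land s is false, \Diamond r is false, so (r \land s) \lor \Diamond r is false.
  At w4: no accessible worlds, so \Diamond r is false.

No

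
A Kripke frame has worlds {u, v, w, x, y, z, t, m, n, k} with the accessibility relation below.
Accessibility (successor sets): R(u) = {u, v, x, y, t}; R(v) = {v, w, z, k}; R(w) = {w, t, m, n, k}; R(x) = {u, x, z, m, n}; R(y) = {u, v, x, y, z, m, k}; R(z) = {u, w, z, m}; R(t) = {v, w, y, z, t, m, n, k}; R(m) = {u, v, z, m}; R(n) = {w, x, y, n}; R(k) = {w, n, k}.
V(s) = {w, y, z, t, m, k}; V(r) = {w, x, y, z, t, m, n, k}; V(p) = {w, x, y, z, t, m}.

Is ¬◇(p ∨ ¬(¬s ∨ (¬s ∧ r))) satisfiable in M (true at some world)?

No

Recall that ◇ψ holds at a world iff ψ holds at some accessible world.
Let φ = ¬◇(p ∨ ¬(¬s ∨ (¬s ∧ r))). Evaluate φ at each world:
  u (successors {u, v, x, y, t}): φ is false.
  v (successors {v, w, z, k}): φ is false.
  w (successors {w, t, m, n, k}): φ is false.
  x (successors {u, x, z, m, n}): φ is false.
  y (successors {u, v, x, y, z, m, k}): φ is false.
  z (successors {u, w, z, m}): φ is false.
  t (successors {v, w, y, z, t, m, n, k}): φ is false.
  m (successors {u, v, z, m}): φ is false.
  n (successors {w, x, y, n}): φ is false.
  k (successors {w, n, k}): φ is false.
For instance, at v:
  At v: ◇(p ∨ ¬(¬s ∨ (¬s ∧ r))) is true, so ¬◇(p ∨ ¬(¬s ∨ (¬s ∧ r))) is false.
    At v: ◇(p ∨ ¬(¬s ∨ (¬s ∧ r))) requires p ∨ ¬(¬s ∨ (¬s ∧ r)) at some successor in {v, w, z, k}.
      p ∨ ¬(¬s ∨ (¬s ∧ r)) holds at w, so ◇(p ∨ ¬(¬s ∨ (¬s ∧ r))) is true at v.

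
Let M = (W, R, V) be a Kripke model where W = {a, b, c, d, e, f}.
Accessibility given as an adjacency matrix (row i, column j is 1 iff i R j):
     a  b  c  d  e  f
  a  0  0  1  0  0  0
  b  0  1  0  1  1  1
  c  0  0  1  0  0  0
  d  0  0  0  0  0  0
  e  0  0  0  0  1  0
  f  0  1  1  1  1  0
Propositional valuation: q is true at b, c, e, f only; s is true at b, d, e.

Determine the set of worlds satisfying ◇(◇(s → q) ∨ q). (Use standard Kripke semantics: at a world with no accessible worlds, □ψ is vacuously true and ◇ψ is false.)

a, b, c, e, f

Let φ = ◇(◇(s → q) ∨ q). Evaluate φ at each world:
  a (successors {c}): φ is true.
  b (successors {b, d, e, f}): φ is true.
  c (successors {c}): φ is true.
  d (successors ∅): φ is false.
  e (successors {e}): φ is true.
  f (successors {b, c, d, e}): φ is true.
For instance, at a:
  At a: ◇(◇(s → q) ∨ q) requires ◇(s → q) ∨ q at some successor in {c}.
    ◇(s → q) ∨ q holds at c, so ◇(◇(s → q) ∨ q) is true at a.
      At c: ◇(s → q) is true, q is true, so ◇(s → q) ∨ q is true.
Satisfying worlds: {a, b, c, e, f}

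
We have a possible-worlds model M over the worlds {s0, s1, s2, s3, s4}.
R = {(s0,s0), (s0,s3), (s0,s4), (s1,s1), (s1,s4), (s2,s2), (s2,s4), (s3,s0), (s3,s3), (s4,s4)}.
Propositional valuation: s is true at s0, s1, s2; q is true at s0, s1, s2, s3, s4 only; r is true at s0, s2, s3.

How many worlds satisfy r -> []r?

Recall that []ψ holds at a world iff ψ holds at every accessible world, and <>ψ holds iff ψ holds at some accessible world.
Let φ = r -> []r. Evaluate φ at each world:
  s0 (successors {s0, s3, s4}): φ is false.
  s1 (successors {s1, s4}): φ is true.
  s2 (successors {s2, s4}): φ is false.
  s3 (successors {s0, s3}): φ is true.
  s4 (successors {s4}): φ is true.
For instance, at s0:
  At s0: r is true, []r is false, so r -> []r is false.
    At s0: []r requires r at every successor {s0, s3, s4}.
      r fails at s4, so []r is false at s0.
Satisfying worlds: {s1, s3, s4}

3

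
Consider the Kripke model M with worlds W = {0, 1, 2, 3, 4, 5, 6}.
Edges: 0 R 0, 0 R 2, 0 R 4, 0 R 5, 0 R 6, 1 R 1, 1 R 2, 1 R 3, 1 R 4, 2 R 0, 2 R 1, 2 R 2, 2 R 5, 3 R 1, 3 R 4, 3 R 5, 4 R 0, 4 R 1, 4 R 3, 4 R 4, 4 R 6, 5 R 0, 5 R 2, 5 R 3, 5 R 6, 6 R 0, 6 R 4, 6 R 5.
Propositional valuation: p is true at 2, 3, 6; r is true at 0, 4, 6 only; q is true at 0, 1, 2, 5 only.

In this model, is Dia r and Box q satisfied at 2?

At 2: Dia r is true, Box q is true, so Dia r and Box q is true.
  At 2: Dia r requires r at some successor in {0, 1, 2, 5}.
    r holds at 0, so Dia r is true at 2.
  At 2: Box q requires q at every successor {0, 1, 2, 5}.
    At 0: q is true.
    At 1: q is true.
    At 2: q is true.
    At 5: q is true.
  So Box q is true at 2.

Yes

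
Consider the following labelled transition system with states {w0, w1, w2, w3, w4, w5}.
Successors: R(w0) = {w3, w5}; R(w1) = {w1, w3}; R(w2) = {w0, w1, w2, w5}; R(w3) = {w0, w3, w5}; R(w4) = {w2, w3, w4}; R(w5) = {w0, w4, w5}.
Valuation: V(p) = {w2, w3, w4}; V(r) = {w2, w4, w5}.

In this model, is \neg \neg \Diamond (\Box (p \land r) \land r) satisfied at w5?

No

At w5: \neg \Diamond (\Box (p \land r) \land r) is true, so \neg \neg \Diamond (\Box (p \land r) \land r) is false.
  At w5: \Diamond (\Box (p \land r) \land r) is false, so \neg \Diamond (\Box (p \land r) \land r) is true.
    At w5: \Diamond (\Box (p \land r) \land r) requires \Box (p \land r) \land r at some successor in {w0, w4, w5}.
      At w0: \Box (p \land r) \land r is false.
      At w4: \Box (p \land r) \land r is false.
      At w5: \Box (p \land r) \land r is false.
    So \Diamond (\Box (p \land r) \land r) is false at w5.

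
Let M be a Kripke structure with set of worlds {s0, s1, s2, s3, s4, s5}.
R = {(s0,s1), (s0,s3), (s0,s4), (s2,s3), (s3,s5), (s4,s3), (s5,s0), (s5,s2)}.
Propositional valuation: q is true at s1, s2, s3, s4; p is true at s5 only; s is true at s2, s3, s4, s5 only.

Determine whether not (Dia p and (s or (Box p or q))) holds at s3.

Recall that Box ψ holds at a world iff ψ holds at every accessible world, and Dia ψ holds iff ψ holds at some accessible world.
At s3: Dia p and (s or (Box p or q)) is true, so not (Dia p and (s or (Box p or q))) is false.
  At s3: Dia p is true, s or (Box p or q) is true, so Dia p and (s or (Box p or q)) is true.
    At s3: Dia p requires p at some successor in {s5}.
      p holds at s5, so Dia p is true at s3.
    At s3: s is true, Box p or q is true, so s or (Box p or q) is true.
      At s3: Box p is true, q is true, so Box p or q is true.

No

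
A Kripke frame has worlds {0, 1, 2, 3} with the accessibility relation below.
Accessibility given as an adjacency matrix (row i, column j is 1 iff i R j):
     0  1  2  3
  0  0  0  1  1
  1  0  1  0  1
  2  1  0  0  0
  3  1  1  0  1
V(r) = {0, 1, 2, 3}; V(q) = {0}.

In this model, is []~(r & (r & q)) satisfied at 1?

Yes

Recall that []ψ holds at a world iff ψ holds at every accessible world, and <>ψ holds iff ψ holds at some accessible world.
At 1: []~(r & (r & q)) requires ~(r & (r & q)) at every successor {1, 3}.
  At 1: ~(r & (r & q)) is true.
  At 3: ~(r & (r & q)) is true.
So []~(r & (r & q)) is true at 1.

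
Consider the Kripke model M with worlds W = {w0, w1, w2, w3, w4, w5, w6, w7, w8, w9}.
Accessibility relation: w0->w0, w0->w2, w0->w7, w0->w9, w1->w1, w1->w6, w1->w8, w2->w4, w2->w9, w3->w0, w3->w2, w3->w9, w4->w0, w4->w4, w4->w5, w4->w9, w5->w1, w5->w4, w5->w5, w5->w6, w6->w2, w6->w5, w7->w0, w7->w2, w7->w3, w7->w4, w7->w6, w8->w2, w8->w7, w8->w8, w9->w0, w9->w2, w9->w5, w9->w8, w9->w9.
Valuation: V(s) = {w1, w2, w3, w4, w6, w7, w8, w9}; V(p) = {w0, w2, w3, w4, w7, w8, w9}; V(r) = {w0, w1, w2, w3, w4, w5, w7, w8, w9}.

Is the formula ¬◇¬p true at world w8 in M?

At w8: ◇¬p is false, so ¬◇¬p is true.
  At w8: ◇¬p requires ¬p at some successor in {w2, w7, w8}.
    At w2: ¬p is false.
    At w7: ¬p is false.
    At w8: ¬p is false.
  So ◇¬p is false at w8.

Yes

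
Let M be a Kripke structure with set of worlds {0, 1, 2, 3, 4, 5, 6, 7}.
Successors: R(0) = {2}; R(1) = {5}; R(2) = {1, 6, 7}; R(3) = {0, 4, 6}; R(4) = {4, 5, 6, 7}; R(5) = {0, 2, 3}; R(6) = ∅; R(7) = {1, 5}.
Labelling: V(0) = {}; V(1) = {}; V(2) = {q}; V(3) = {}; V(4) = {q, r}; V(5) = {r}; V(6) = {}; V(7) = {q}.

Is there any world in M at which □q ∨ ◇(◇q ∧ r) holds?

Let φ = □q ∨ ◇(◇q ∧ r). Evaluate φ at each world:
  0 (successors {2}): φ is true.
  1 (successors {5}): φ is true.
  2 (successors {1, 6, 7}): φ is false.
  3 (successors {0, 4, 6}): φ is true.
  4 (successors {4, 5, 6, 7}): φ is true.
  5 (successors {0, 2, 3}): φ is false.
  6 (successors ∅): φ is true.
  7 (successors {1, 5}): φ is true.
Detail at 0 (witness):
  At 0: □q is true, ◇(◇q ∧ r) is false, so □q ∨ ◇(◇q ∧ r) is true.
    At 0: □q requires q at every successor {2}.
      At 2: q is true.
    So □q is true at 0.
    At 0: ◇(◇q ∧ r) requires ◇q ∧ r at some successor in {2}.
      At 2: ◇q ∧ r is false.
    So ◇(◇q ∧ r) is false at 0.

Yes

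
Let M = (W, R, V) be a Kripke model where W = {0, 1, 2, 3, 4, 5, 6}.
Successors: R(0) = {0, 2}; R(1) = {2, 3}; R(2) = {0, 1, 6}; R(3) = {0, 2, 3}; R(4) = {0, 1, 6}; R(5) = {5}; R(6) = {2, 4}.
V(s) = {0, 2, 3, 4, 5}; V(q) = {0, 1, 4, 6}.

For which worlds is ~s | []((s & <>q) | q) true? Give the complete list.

0, 1, 2, 3, 4, 6

Let φ = ~s | []((s & <>q) | q). Evaluate φ at each world:
  0 (successors {0, 2}): φ is true.
  1 (successors {2, 3}): φ is true.
  2 (successors {0, 1, 6}): φ is true.
  3 (successors {0, 2, 3}): φ is true.
  4 (successors {0, 1, 6}): φ is true.
  5 (successors {5}): φ is false.
  6 (successors {2, 4}): φ is true.
For instance, at 5:
  At 5: ~s is false, []((s & <>q) | q) is false, so ~s | []((s & <>q) | q) is false.
    At 5: []((s & <>q) | q) requires (s & <>q) | q at every successor {5}.
      (s & <>q) | q fails at 5, so []((s & <>q) | q) is false at 5.
Satisfying worlds: {0, 1, 2, 3, 4, 6}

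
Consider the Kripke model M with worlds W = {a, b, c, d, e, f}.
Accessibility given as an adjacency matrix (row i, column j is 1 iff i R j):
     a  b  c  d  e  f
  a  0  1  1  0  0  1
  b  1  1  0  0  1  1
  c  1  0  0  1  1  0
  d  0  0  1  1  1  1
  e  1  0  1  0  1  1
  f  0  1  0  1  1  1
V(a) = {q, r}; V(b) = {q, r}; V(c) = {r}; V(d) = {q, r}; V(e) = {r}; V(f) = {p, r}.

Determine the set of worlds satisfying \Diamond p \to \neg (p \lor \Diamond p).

Let φ = \Diamond p \to \neg (p \lor \Diamond p). Evaluate φ at each world:
  a (successors {b, c, f}): φ is false.
  b (successors {a, b, e, f}): φ is false.
  c (successors {a, d, e}): φ is true.
  d (successors {c, d, e, f}): φ is false.
  e (successors {a, c, e, f}): φ is false.
  f (successors {b, d, e, f}): φ is false.
For instance, at f:
  At f: \Diamond p is true, \neg (p \lor \Diamond p) is false, so \Diamond p \to \neg (p \lor \Diamond p) is false.
    At f: \Diamond p requires p at some successor in {b, d, e, f}.
      p holds at f, so \Diamond p is true at f.
    At f: p \lor \Diamond p is true, so \neg (p \lor \Diamond p) is false.
      At f: p is true, \Diamond p is true, so p \lor \Diamond p is true.
Satisfying worlds: {c}

c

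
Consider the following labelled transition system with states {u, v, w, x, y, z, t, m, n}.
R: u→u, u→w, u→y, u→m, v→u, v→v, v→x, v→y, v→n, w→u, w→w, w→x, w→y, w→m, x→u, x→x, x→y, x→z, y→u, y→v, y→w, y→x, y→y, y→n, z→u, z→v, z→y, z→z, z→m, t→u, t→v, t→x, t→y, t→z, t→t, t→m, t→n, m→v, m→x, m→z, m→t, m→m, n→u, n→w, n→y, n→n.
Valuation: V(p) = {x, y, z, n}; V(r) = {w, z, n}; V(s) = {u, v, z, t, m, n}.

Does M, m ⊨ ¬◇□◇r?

At m: ◇□◇r is true, so ¬◇□◇r is false.
  At m: ◇□◇r requires □◇r at some successor in {v, x, z, t, m}.
    □◇r holds at v, so ◇□◇r is true at m.
      At v: □◇r requires ◇r at every successor {u, v, x, y, n}.
        At u: ◇r is true.
        At v: ◇r is true.
        At x: ◇r is true.
        At y: ◇r is true.
        At n: ◇r is true.
      So □◇r is true at v.

No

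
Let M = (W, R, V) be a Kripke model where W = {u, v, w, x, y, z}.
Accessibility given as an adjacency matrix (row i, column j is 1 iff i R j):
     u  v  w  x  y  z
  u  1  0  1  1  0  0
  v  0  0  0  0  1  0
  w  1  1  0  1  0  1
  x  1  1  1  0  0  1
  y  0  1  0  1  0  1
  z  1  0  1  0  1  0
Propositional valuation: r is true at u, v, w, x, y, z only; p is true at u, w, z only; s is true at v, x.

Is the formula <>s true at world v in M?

Recall that <>ψ holds at a world iff ψ holds at some accessible world.
At v: <>s requires s at some successor in {y}.
  At y: s is false.
So <>s is false at v.

No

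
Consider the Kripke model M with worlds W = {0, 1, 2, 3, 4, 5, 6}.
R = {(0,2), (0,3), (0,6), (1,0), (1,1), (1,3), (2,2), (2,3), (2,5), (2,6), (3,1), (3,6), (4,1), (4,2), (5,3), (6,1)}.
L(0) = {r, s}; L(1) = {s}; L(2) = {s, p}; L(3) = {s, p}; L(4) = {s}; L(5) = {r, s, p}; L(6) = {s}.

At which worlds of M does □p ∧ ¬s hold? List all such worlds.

none

Let φ = □p ∧ ¬s. Evaluate φ at each world:
  0 (successors {2, 3, 6}): φ is false.
  1 (successors {0, 1, 3}): φ is false.
  2 (successors {2, 3, 5, 6}): φ is false.
  3 (successors {1, 6}): φ is false.
  4 (successors {1, 2}): φ is false.
  5 (successors {3}): φ is false.
  6 (successors {1}): φ is false.
For instance, at 1:
  At 1: □p is false, ¬s is false, so □p ∧ ¬s is false.
    At 1: □p requires p at every successor {0, 1, 3}.
      p fails at 0, so □p is false at 1.
Satisfying worlds: none.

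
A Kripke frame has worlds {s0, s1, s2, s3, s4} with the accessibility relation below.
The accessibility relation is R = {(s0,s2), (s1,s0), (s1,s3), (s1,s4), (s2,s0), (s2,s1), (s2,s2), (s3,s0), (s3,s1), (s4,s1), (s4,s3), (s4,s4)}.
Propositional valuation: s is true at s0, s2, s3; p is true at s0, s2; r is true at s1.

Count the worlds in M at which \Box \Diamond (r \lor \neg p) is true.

2

Recall that \Box ψ holds at a world iff ψ holds at every accessible world, and \Diamond ψ holds iff ψ holds at some accessible world.
Let φ = \Box \Diamond (r \lor \neg p). Evaluate φ at each world:
  s0 (successors {s2}): φ is true.
  s1 (successors {s0, s3, s4}): φ is false.
  s2 (successors {s0, s1, s2}): φ is false.
  s3 (successors {s0, s1}): φ is false.
  s4 (successors {s1, s3, s4}): φ is true.
For instance, at s1:
  At s1: \Box \Diamond (r \lor \neg p) requires \Diamond (r \lor \neg p) at every successor {s0, s3, s4}.
    \Diamond (r \lor \neg p) fails at s0, so \Box \Diamond (r \lor \neg p) is false at s1.
      At s0: \Diamond (r \lor \neg p) requires r \lor \neg p at some successor in {s2}.
        At s2: r \lor \neg p is false.
      So \Diamond (r \lor \neg p) is false at s0.
Satisfying worlds: {s0, s4}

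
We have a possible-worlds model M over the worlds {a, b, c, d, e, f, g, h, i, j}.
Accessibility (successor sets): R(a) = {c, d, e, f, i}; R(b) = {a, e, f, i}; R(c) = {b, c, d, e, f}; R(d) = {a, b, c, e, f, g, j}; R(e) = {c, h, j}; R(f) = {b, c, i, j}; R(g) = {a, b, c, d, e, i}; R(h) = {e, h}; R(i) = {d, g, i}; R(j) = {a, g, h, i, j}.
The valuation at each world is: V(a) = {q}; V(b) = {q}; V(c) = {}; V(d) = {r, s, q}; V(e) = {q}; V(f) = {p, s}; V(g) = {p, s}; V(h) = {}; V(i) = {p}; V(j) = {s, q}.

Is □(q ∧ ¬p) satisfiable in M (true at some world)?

No

Let φ = □(q ∧ ¬p). Evaluate φ at each world:
  a (successors {c, d, e, f, i}): φ is false.
  b (successors {a, e, f, i}): φ is false.
  c (successors {b, c, d, e, f}): φ is false.
  d (successors {a, b, c, e, f, g, j}): φ is false.
  e (successors {c, h, j}): φ is false.
  f (successors {b, c, i, j}): φ is false.
  g (successors {a, b, c, d, e, i}): φ is false.
  h (successors {e, h}): φ is false.
  i (successors {d, g, i}): φ is false.
  j (successors {a, g, h, i, j}): φ is false.
For instance, at i:
  At i: □(q ∧ ¬p) requires q ∧ ¬p at every successor {d, g, i}.
    q ∧ ¬p fails at g, so □(q ∧ ¬p) is false at i.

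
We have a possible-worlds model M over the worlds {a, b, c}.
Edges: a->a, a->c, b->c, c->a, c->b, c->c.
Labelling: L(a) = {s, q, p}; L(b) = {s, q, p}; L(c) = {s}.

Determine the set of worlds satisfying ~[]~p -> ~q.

Let φ = ~[]~p -> ~q. Evaluate φ at each world:
  a (successors {a, c}): φ is false.
  b (successors {c}): φ is true.
  c (successors {a, b, c}): φ is true.
For instance, at c:
  At c: ~[]~p is true, ~q is true, so ~[]~p -> ~q is true.
    At c: []~p is false, so ~[]~p is true.
      At c: []~p requires ~p at every successor {a, b, c}.
        ~p fails at a, so []~p is false at c.
Satisfying worlds: {b, c}

b, c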